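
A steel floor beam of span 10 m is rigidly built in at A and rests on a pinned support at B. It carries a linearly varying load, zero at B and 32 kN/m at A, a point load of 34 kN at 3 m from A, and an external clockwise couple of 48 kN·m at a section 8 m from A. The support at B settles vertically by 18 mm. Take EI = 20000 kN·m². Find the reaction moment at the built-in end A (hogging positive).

Release the roller at B. Primary structure: cantilever fixed at A.
Free-end deflection of the primary structure under the applied loading (downward +):
  triangular load, peak 32 at the fixed end: w₀L⁴/(30EI) = 10667/EI
  point load 34 at a = 3: Pa²(3L − a)/(6EI) = 1377/EI
  clockwise couple 48 at a = 8: M₀a(2L − a)/(2EI) = 2304/EI
  δ_0 = 14348/EI
Flexibility coefficient — unit upward force at B: δ_{BB} = L³/(3EI) = 333.3/EI.
With EI = 20000 kN·m²: δ_0 = 0.71738 m and δ_{BB} = 0.016667 m/kN.
Compatibility — the beam at B must follow the support down by 0.018 m: δ_0 − R_B·δ_{BB} = 0.018, so R_B = (0.71738 − 0.018)/0.016667 = 41.96 kN.
Moment equilibrium about A: M_A = Σ(load moments about A) − R_B·L = 683.3 − 41.96×10 = 263.7 kN·m.

M_A = 263.7 kN·m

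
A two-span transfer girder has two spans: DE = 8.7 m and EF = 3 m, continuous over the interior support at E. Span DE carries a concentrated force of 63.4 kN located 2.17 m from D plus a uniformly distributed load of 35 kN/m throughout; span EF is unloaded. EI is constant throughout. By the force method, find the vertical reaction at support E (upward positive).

R_E = 299.9 kN

Take M_E as the redundant. Released structure: two simple spans DE and EF with a hinge at E.
Discontinuity in slope at E on the released structure — sum the simple-span end rotations:
  span DE: point load 63.4 at a = 2.17: Pab(L + a)/(6LEI) = 187.1/EI
  span DE: UDL 35: wL³/(24EI) = 960.3/EI
  relative rotation θ_0 = (1147 + 0)/EI = 1147/EI
A unit hogging moment at E produces rotation L₁/(3EI) + L₂/(3EI) = 3.9/EI.
Compatibility: M_E·(L₁+L₂)/(3EI) = θ_0, giving M_E = 294.2 kN·m (hogging).
Span DE, ΣM about D with M_E applied at E: R_E^{DE}·8.7 = 1462 + 294.2, so R_E^{DE} = 201.9 kN and R_D = 367.9 − 201.9 = 166 kN.
Span EF, ΣM about F: R_E^{EF}·3 = 0 + 294.2, so R_E^{EF} = 98.07 kN and R_F = 0 − 98.07 = -98.07 kN.
R_E = 201.9 + 98.07 = 299.9 kN.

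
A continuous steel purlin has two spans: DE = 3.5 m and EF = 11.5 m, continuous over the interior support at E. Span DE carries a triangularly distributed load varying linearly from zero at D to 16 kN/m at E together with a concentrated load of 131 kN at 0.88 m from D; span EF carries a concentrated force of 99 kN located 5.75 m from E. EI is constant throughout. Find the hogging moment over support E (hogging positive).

M_E = 179.3 kN·m

Take M_E as the redundant. Released structure: two simple spans DE and EF with a hinge at E.
Rotations at E on the released spans (each span's end-slope, ×1/EI):
  span DE: triangular load, peak 16: w₀L³/(45EI) = 15.24/EI
  span DE: point load 131 at a = 0.88: Pab(L + a)/(6LEI) = 63/EI
  span EF: point load 99 at a = 5.75: Pab(L + b)/(6LEI) = 818.3/EI
  relative rotation θ_0 = (78.24 + 818.3)/EI = 896.5/EI
A unit hogging moment at E produces rotation L₁/(3EI) + L₂/(3EI) = 5/EI.
Compatibility: M_E·(L₁+L₂)/(3EI) = θ_0, giving M_E = 179.3 kN·m (hogging).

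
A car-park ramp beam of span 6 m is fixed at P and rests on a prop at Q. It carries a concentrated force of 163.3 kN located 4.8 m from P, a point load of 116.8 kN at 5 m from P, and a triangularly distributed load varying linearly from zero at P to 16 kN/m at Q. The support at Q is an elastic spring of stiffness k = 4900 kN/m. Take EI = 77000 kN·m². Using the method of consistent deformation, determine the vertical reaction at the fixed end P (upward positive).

R_P = 139.9 kN

Remove the prop at Q; the released (primary) structure is a cantilever built in at P.
Free-end deflection of the primary structure under the applied loading (downward +):
  point load 163.3 at a = 4.8: Pa²(3L − a)/(6EI) = 8277/EI
  point load 116.8 at a = 5: Pa²(3L − a)/(6EI) = 6327/EI
  triangular load, peak 16 at the free end: 11w₀L⁴/(120EI) = 1901/EI
  δ_0 = 16505/EI
Flexibility coefficient — unit upward force at Q: δ_{QQ} = L³/(3EI) = 72/EI.
With EI = 77000 kN·m²: δ_0 = 0.21435 m and δ_{QQ} = 0.000935 m/kN.
Compatibility — the spring shortens by R_Q/k under the reaction it provides: δ_0 − R_Q·δ_{QQ} = R_Q/k. With 1/k = 0.000204 m/kN, R_Q = δ_0 / (δ_{QQ} + 1/k) = 0.21435 / (0.000935 + 0.000204) = 188.2 kN.
Vertical equilibrium: R_P = ΣP − R_Q = 328.1 − 188.2 = 139.9 kN.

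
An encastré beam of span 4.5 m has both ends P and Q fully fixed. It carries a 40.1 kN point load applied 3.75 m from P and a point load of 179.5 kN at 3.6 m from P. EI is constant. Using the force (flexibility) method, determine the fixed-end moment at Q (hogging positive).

M_Q = 124.3 kN·m

Release both end moments; the primary structure is a simply-supported span PQ with redundants M_P and M_Q.
Simple-span end rotations at P and Q under the given loads:
  at P: point load 40.1 at a = 3.75: Pab(L + b)/(6LEI) = 21.93/EI
  at Q: point load 40.1 at a = 3.75: Pab(L + a)/(6LEI) = 34.46/EI
  at P: point load 179.5 at a = 3.6: Pab(L + b)/(6LEI) = 116.3/EI
  at Q: point load 179.5 at a = 3.6: Pab(L + a)/(6LEI) = 174.5/EI
  θ_P0 = 138.2/EI,  θ_Q0 = 208.9/EI
Flexibility coefficients: a unit moment at one end gives L/(3EI) there and L/(6EI) at the far end, so f₁₁ = f₂₂ = 1.5/EI and f₁₂ = f₂₁ = 0.75/EI.
Compatibility — zero rotation at each built-in end:
  1.5 M_P + 0.75 M_Q = 138.2
  0.75 M_P + 1.5 M_Q = 208.9
Solving the pair gives M_P = 30.03 kN·m and M_Q = 124.3 kN·m (hogging).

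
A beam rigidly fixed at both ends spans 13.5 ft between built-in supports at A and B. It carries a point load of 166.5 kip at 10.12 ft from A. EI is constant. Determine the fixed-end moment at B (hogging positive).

Take the two fixed-end moments M_A, M_B as redundants; the released structure is the simple span AB.
On the primary (simply-supported) span, the end slopes from the loading are:
  at A: point load 166.5 at a = 10.12: Pab(L + b)/(6LEI) = 1187/EI
  at B: point load 166.5 at a = 10.12: Pab(L + a)/(6LEI) = 1661/EI
  θ_A0 = 1187/EI,  θ_B0 = 1661/EI
Flexibility coefficients: a unit moment at one end gives L/(3EI) there and L/(6EI) at the far end, so f₁₁ = f₂₂ = 4.5/EI and f₁₂ = f₂₁ = 2.25/EI.
Compatibility — zero rotation at each built-in end:
  4.5 M_A + 2.25 M_B = 1187
  2.25 M_A + 4.5 M_B = 1661
Solving the pair gives M_A = 105.6 kip·ft and M_B = 316.2 kip·ft (hogging).

M_B = 316.2 kip·ft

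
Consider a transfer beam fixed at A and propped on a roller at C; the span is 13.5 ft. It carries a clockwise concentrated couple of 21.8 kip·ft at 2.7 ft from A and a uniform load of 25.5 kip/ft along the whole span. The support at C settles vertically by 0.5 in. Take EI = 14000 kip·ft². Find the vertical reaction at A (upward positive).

Choose R_C as the redundant. The primary structure is the cantilever fixed at A.
Free-end deflection of the primary structure under the applied loading (downward +):
  clockwise couple 21.8 at a = 2.7: M₀a(2L − a)/(2EI) = 715.1/EI
  UDL 25.5: wL⁴/(8EI) = 105873/EI
  δ_0 = 106588/EI
Flexibility coefficient — unit upward force at C: δ_{CC} = L³/(3EI) = 820.1/EI.
With EI = 14000 kip·ft²: δ_0 = 7.6134 ft and δ_{CC} = 0.05858 ft/kip.
Compatibility — the beam at C must follow the support down by 0.04167 ft: δ_0 − R_C·δ_{CC} = 0.04167, so R_C = (7.6134 − 0.04167)/0.05858 = 129.3 kip.
Vertical equilibrium: R_A = ΣP − R_C = 344.2 − 129.3 = 215 kip.

R_A = 215 kip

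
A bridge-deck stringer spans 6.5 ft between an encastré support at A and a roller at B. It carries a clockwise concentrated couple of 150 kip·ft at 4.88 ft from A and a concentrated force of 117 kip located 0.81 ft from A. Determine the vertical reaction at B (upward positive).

R_B = 35.08 kip

Choose R_B as the redundant. The primary structure is the cantilever fixed at A.
Downward deflection at the released point B due to the loads:
  clockwise couple 150 at a = 4.88: M₀a(2L − a)/(2EI) = 2972/EI
  point load 117 at a = 0.81: Pa²(3L − a)/(6EI) = 239.1/EI
  δ_0 = 3211/EI
Tip deflection under a unit load at B: L³/(3EI) = 91.54/EI.
The prop prevents deflection at B: R_B = δ_0/δ_{BB} = 3211/91.54 = 35.08 kip.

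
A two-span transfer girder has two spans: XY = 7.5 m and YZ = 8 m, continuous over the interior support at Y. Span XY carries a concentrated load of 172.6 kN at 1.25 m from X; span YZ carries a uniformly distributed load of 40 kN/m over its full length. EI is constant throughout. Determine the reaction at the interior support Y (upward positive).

Release continuity at Y by inserting a hinge; the redundant is the internal moment M_Y. The primary structure is two simply-supported spans XY and YZ.
Discontinuity in slope at Y on the released structure — sum the simple-span end rotations:
  span XY: point load 172.6 at a = 1.25: Pab(L + a)/(6LEI) = 262.2/EI
  span YZ: UDL 40: wL³/(24EI) = 853.3/EI
  relative rotation θ_0 = (262.2 + 853.3)/EI = 1116/EI
A unit hogging moment at Y produces rotation L₁/(3EI) + L₂/(3EI) = 5.167/EI.
Compatibility: M_Y·(L₁+L₂)/(3EI) = θ_0, giving M_Y = 215.9 kN·m (hogging).
Span XY, ΣM about X with M_Y applied at Y: R_Y^{XY}·7.5 = 215.8 + 215.9, so R_Y^{XY} = 57.55 kN and R_X = 172.6 − 57.55 = 115 kN.
Span YZ, ΣM about Z: R_Y^{YZ}·8 = 1280 + 215.9, so R_Y^{YZ} = 187 kN and R_Z = 320 − 187 = 133 kN.
R_Y = 57.55 + 187 = 244.5 kN.

R_Y = 244.5 kN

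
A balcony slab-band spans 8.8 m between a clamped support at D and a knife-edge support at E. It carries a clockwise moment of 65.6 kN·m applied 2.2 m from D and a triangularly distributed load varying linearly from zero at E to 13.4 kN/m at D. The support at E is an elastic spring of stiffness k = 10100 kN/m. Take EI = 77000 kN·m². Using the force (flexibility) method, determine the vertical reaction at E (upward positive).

Take the reaction at E as the redundant and release it; the primary structure is a cantilever fixed at D.
Free-end deflection of the primary structure under the applied loading (downward +):
  clockwise couple 65.6 at a = 2.2: M₀a(2L − a)/(2EI) = 1111/EI
  triangular load, peak 13.4 at the fixed end: w₀L⁴/(30EI) = 2679/EI
  δ_0 = 3790/EI
Tip deflection under a unit load at E: L³/(3EI) = 227.2/EI.
With EI = 77000 kN·m²: δ_0 = 0.04922 m and δ_{EE} = 0.00295 m/kN.
Compatibility — the spring shortens by R_E/k under the reaction it provides: δ_0 − R_E·δ_{EE} = R_E/k. With 1/k = 0.000099 m/kN, R_E = δ_0 / (δ_{EE} + 1/k) = 0.04922 / (0.00295 + 0.000099) = 16.14 kN.

R_E = 16.14 kN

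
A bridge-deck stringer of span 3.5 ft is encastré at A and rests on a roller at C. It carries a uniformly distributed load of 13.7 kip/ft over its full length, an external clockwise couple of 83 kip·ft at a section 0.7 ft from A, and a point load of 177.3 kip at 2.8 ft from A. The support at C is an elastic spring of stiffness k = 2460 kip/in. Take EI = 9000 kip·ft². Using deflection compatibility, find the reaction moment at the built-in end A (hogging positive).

M_A = 130.1 kip·ft

Choose R_C as the redundant. The primary structure is the cantilever fixed at A.
Primary-structure tip deflection at C by superposition:
  UDL 13.7: wL⁴/(8EI) = 257/EI
  clockwise couple 83 at a = 0.7: M₀a(2L − a)/(2EI) = 183/EI
  point load 177.3 at a = 2.8: Pa²(3L − a)/(6EI) = 1784/EI
  δ_0 = 2224/EI
Tip deflection under a unit load at C: L³/(3EI) = 14.29/EI.
With EI = 9000 kip·ft²: δ_0 = 0.2471 ft and δ_{CC} = 0.001588 ft/kip.
Compatibility — the spring shortens by R_C/k under the reaction it provides: δ_0 − R_C·δ_{CC} = R_C/k. With 1/k = 1/(2460×12) ft/kip = 0.000034 ft/kip, R_C = δ_0 / (δ_{CC} + 1/k) = 0.2471 / (0.001588 + 0.000034) = 152.4 kip.
Moment equilibrium about A: M_A = Σ(load moments about A) − R_C·L = 663.4 − 152.4×3.5 = 130.1 kip·ft.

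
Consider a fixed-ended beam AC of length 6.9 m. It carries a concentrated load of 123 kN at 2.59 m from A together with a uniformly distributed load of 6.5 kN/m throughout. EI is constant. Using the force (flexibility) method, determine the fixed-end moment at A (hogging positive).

Take the two fixed-end moments M_A, M_C as redundants; the released structure is the simple span AC.
Simple-span end rotations at A and C under the given loads:
  at A: point load 123 at a = 2.59: Pab(L + b)/(6LEI) = 371.8/EI
  at C: point load 123 at a = 2.59: Pab(L + a)/(6LEI) = 314.7/EI
  at A: UDL 6.5: wL³/(24EI) = 88.97/EI
  at C: UDL 6.5: wL³/(24EI) = 88.97/EI
  θ_A0 = 460.8/EI,  θ_C0 = 403.7/EI
Flexibility coefficients: a unit moment at one end gives L/(3EI) there and L/(6EI) at the far end, so f₁₁ = f₂₂ = 2.3/EI and f₁₂ = f₂₁ = 1.15/EI.
Compatibility — zero rotation at each built-in end:
  2.3 M_A + 1.15 M_C = 460.8
  1.15 M_A + 2.3 M_C = 403.7
Solving the pair gives M_A = 150.1 kN·m and M_C = 100.5 kN·m (hogging).

M_A = 150.1 kN·m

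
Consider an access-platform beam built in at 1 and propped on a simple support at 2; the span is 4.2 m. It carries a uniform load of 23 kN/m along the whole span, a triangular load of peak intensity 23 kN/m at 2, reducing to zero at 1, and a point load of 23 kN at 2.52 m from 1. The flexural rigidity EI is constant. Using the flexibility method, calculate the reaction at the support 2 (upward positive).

R_2 = 72.73 kN

Take the reaction at 2 as the redundant and release it; the primary structure is a cantilever fixed at 1.
Downward deflection at the released point 2 due to the loads:
  UDL 23: wL⁴/(8EI) = 894.6/EI
  triangular load, peak 23 at the free end: 11w₀L⁴/(120EI) = 656/EI
  point load 23 at a = 2.52: Pa²(3L − a)/(6EI) = 245.4/EI
  δ_0 = 1796/EI
Flexibility coefficient — unit upward force at 2: δ_{22} = L³/(3EI) = 24.7/EI.
The prop prevents deflection at 2: R_2 = δ_0/δ_{22} = 1796/24.7 = 72.73 kN.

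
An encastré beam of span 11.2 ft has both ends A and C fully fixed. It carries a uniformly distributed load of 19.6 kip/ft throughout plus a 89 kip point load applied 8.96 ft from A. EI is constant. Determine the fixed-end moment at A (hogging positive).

M_A = 236.8 kip·ft

Take the two fixed-end moments M_A, M_C as redundants; the released structure is the simple span AC.
End rotations of the released simple span under the applied load (×1/EI):
  at A: UDL 19.6: wL³/(24EI) = 1147/EI
  at C: UDL 19.6: wL³/(24EI) = 1147/EI
  at A: point load 89 at a = 8.96: Pab(L + b)/(6LEI) = 357.3/EI
  at C: point load 89 at a = 8.96: Pab(L + a)/(6LEI) = 535.9/EI
  θ_A0 = 1505/EI,  θ_C0 = 1683/EI
Flexibility coefficients: a unit moment at one end gives L/(3EI) there and L/(6EI) at the far end, so f₁₁ = f₂₂ = 3.733/EI and f₁₂ = f₂₁ = 1.867/EI.
Compatibility — zero rotation at each built-in end:
  3.733 M_A + 1.867 M_C = 1505
  1.867 M_A + 3.733 M_C = 1683
Solving the pair gives M_A = 236.8 kip·ft and M_C = 332.5 kip·ft (hogging).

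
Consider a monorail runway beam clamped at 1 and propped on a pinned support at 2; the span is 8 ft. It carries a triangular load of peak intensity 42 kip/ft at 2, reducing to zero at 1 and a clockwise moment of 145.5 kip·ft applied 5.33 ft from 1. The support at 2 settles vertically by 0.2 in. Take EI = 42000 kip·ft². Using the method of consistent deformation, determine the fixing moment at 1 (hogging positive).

Remove the prop at 2; the released (primary) structure is a cantilever built in at 1.
Deflection at 2 on the released cantilever, summing each load's contribution:
  triangular load, peak 42 at the free end: 11w₀L⁴/(120EI) = 15770/EI
  clockwise couple 145.5 at a = 5.33: M₀a(2L − a)/(2EI) = 4137/EI
  δ_0 = 19907/EI
Flexibility coefficient — unit upward force at 2: δ_{22} = L³/(3EI) = 170.7/EI.
With EI = 42000 kip·ft²: δ_0 = 0.47398 ft and δ_{22} = 0.004063 ft/kip.
Compatibility — the beam at 2 must follow the support down by 0.01667 ft: δ_0 − R_2·δ_{22} = 0.01667, so R_2 = (0.47398 − 0.01667)/0.004063 = 112.5 kip.
Moment equilibrium about 1: M_1 = Σ(load moments about 1) − R_2·L = 1042 − 112.5×8 = 141.2 kip·ft.

M_1 = 141.2 kip·ft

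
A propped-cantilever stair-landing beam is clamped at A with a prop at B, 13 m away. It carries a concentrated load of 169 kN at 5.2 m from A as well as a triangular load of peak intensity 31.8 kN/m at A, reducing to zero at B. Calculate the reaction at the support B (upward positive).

R_B = 76.49 kN

Choose R_B as the redundant. The primary structure is the cantilever fixed at A.
Free-end deflection of the primary structure under the applied loading (downward +):
  point load 169 at a = 5.2: Pa²(3L − a)/(6EI) = 25743/EI
  triangular load, peak 31.8 at the fixed end: w₀L⁴/(30EI) = 30275/EI
  δ_0 = 56018/EI
Flexibility coefficient — unit upward force at B: δ_{BB} = L³/(3EI) = 732.3/EI.
Compatibility at B: δ_0 − R_B·δ_{BB} = 0, so R_B = 56018/732.3 = 76.49 kN.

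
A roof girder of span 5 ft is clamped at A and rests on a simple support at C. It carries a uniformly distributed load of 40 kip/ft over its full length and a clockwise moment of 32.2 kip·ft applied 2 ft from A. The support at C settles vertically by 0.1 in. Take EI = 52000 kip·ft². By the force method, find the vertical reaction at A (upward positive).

R_A = 129.2 kip

Release the roller at C. Primary structure: cantilever fixed at A.
Primary-structure tip deflection at C by superposition:
  UDL 40: wL⁴/(8EI) = 3125/EI
  clockwise couple 32.2 at a = 2: M₀a(2L − a)/(2EI) = 257.6/EI
  δ_0 = 3383/EI
Flexibility coefficient — unit upward force at C: δ_{CC} = L³/(3EI) = 41.67/EI.
With EI = 52000 kip·ft²: δ_0 = 0.06505 ft and δ_{CC} = 0.000801 ft/kip.
Compatibility — the beam at C must follow the support down by 0.008333 ft: δ_0 − R_C·δ_{CC} = 0.008333, so R_C = (0.06505 − 0.008333)/0.000801 = 70.78 kip.
Vertical equilibrium: R_A = ΣP − R_C = 200 − 70.78 = 129.2 kip.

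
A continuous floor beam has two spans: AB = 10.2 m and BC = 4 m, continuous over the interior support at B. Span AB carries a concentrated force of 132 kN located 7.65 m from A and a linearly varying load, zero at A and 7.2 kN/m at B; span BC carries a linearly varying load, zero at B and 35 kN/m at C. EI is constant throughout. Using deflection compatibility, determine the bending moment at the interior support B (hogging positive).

M_B = 203.7 kN·m

Take M_B as the redundant. Released structure: two simple spans AB and BC with a hinge at B.
End slopes at the hinge B, treating each span as simply supported:
  span AB: point load 132 at a = 7.65: Pab(L + a)/(6LEI) = 751/EI
  span AB: triangular load, peak 7.2: w₀L³/(45EI) = 169.8/EI
  span BC: triangular load, peak 35: 7w₀L³/(360EI) = 43.56/EI
  relative rotation θ_0 = (920.8 + 43.56)/EI = 964.4/EI
A unit hogging moment at B produces rotation L₁/(3EI) + L₂/(3EI) = 4.733/EI.
Compatibility: M_B·(L₁+L₂)/(3EI) = θ_0, giving M_B = 203.7 kN·m (hogging).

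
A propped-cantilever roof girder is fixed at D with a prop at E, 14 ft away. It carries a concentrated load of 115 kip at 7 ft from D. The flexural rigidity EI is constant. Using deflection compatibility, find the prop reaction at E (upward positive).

Choose R_E as the redundant. The primary structure is the cantilever fixed at D.
Downward deflection at the released point E due to the loads:
  point load 115 at a = 7: Pa²(3L − a)/(6EI) = 32871/EI
Flexibility coefficient — unit upward force at E: δ_{EE} = L³/(3EI) = 914.7/EI.
The prop prevents deflection at E: R_E = δ_0/δ_{EE} = 32871/914.7 = 35.94 kip.

R_E = 35.94 kip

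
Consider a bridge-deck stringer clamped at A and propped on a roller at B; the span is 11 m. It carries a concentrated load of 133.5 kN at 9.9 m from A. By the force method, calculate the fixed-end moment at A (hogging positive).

Release the roller at B. Primary structure: cantilever fixed at A.
Free-end deflection of the primary structure under the applied loading (downward +):
  point load 133.5 at a = 9.9: Pa²(3L − a)/(6EI) = 50375/EI
Tip deflection under a unit load at B: L³/(3EI) = 443.7/EI.
The prop prevents deflection at B: R_B = δ_0/δ_{BB} = 50375/443.7 = 113.5 kN.
Moment equilibrium about A: M_A = Σ(load moments about A) − R_B·L = 1322 − 113.5×11 = 72.69 kN·m.

M_A = 72.69 kN·m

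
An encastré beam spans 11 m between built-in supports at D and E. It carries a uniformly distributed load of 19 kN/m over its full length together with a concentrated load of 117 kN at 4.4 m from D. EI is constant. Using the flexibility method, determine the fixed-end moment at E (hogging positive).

Take the two fixed-end moments M_D, M_E as redundants; the released structure is the simple span DE.
On the primary (simply-supported) span, the end slopes from the loading are:
  at D: UDL 19: wL³/(24EI) = 1054/EI
  at E: UDL 19: wL³/(24EI) = 1054/EI
  at D: point load 117 at a = 4.4: Pab(L + b)/(6LEI) = 906/EI
  at E: point load 117 at a = 4.4: Pab(L + a)/(6LEI) = 792.8/EI
  θ_D0 = 1960/EI,  θ_E0 = 1847/EI
Flexibility coefficients: a unit moment at one end gives L/(3EI) there and L/(6EI) at the far end, so f₁₁ = f₂₂ = 3.667/EI and f₁₂ = f₂₁ = 1.833/EI.
Compatibility — zero rotation at each built-in end:
  3.667 M_D + 1.833 M_E = 1960
  1.833 M_D + 3.667 M_E = 1847
Solving the pair gives M_D = 376.9 kN·m and M_E = 315.1 kN·m (hogging).

M_E = 315.1 kN·m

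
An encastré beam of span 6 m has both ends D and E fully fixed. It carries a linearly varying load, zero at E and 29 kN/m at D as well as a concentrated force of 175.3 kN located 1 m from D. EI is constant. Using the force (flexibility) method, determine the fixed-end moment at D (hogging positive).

Take the two fixed-end moments M_D, M_E as redundants; the released structure is the simple span DE.
On the primary (simply-supported) span, the end slopes from the loading are:
  at D: triangular load, peak 29: w₀L³/(45EI) = 139.2/EI
  at E: triangular load, peak 29: 7w₀L³/(360EI) = 121.8/EI
  at D: point load 175.3 at a = 1: Pab(L + b)/(6LEI) = 267.8/EI
  at E: point load 175.3 at a = 1: Pab(L + a)/(6LEI) = 170.4/EI
  θ_D0 = 407/EI,  θ_E0 = 292.2/EI
Flexibility coefficients: a unit moment at one end gives L/(3EI) there and L/(6EI) at the far end, so f₁₁ = f₂₂ = 2/EI and f₁₂ = f₂₁ = 1/EI.
Compatibility — zero rotation at each built-in end:
  2 M_D + 1 M_E = 407
  1 M_D + 2 M_E = 292.2
Solving the pair gives M_D = 173.9 kN·m and M_E = 59.15 kN·m (hogging).

M_D = 173.9 kN·m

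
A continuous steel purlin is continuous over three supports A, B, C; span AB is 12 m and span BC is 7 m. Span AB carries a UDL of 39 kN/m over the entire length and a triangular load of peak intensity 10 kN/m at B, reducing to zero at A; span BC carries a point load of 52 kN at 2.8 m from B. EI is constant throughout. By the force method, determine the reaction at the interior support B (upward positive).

Insert a hinge at B; M_B is the redundant, and each span becomes simply supported.
Discontinuity in slope at B on the released structure — sum the simple-span end rotations:
  span AB: UDL 39: wL³/(24EI) = 2808/EI
  span AB: triangular load, peak 10: w₀L³/(45EI) = 384/EI
  span BC: point load 52 at a = 2.8: Pab(L + b)/(6LEI) = 163.1/EI
  relative rotation θ_0 = (3192 + 163.1)/EI = 3355/EI
A unit hogging moment at B produces rotation L₁/(3EI) + L₂/(3EI) = 6.333/EI.
Slope continuity at B: θ_0 = M_B·6.333/EI, so M_B = 3355/6.333 = 529.7 kN·m (hogging).
Span AB, ΣM about A with M_B applied at B: R_B^{AB}·12 = 3288 + 529.7, so R_B^{AB} = 318.1 kN and R_A = 528 − 318.1 = 209.9 kN.
Span BC, ΣM about C: R_B^{BC}·7 = 218.4 + 529.7, so R_B^{BC} = 106.9 kN and R_C = 52 − 106.9 = -54.88 kN.
R_B = 318.1 + 106.9 = 425 kN.

R_B = 425 kN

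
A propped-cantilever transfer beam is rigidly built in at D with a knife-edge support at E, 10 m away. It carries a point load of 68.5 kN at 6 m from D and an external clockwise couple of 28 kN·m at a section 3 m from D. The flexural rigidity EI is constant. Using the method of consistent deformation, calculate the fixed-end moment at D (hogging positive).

Take the reaction at E as the redundant and release it; the primary structure is a cantilever fixed at D.
Downward deflection at the released point E due to the loads:
  point load 68.5 at a = 6: Pa²(3L − a)/(6EI) = 9864/EI
  clockwise couple 28 at a = 3: M₀a(2L − a)/(2EI) = 714/EI
  δ_0 = 10578/EI
Flexibility coefficient — unit upward force at E: δ_{EE} = L³/(3EI) = 333.3/EI.
The prop prevents deflection at E: R_E = δ_0/δ_{EE} = 10578/333.3 = 31.73 kN.
Moment equilibrium about D: M_D = Σ(load moments about D) − R_E·L = 439 − 31.73×10 = 121.7 kN·m.

M_D = 121.7 kN·m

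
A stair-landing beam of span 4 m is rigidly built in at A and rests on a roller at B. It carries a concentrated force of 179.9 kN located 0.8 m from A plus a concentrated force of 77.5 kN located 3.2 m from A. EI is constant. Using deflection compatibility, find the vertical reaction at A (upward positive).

Release the roller at B. Primary structure: cantilever fixed at A.
Downward deflection at the released point B due to the loads:
  point load 179.9 at a = 0.8: Pa²(3L − a)/(6EI) = 214.9/EI
  point load 77.5 at a = 3.2: Pa²(3L − a)/(6EI) = 1164/EI
  δ_0 = 1379/EI
Flexibility coefficient — unit upward force at B: δ_{BB} = L³/(3EI) = 21.33/EI.
The prop prevents deflection at B: R_B = δ_0/δ_{BB} = 1379/21.33 = 64.63 kN.
Vertical equilibrium: R_A = ΣP − R_B = 257.4 − 64.63 = 192.8 kN.

R_A = 192.8 kN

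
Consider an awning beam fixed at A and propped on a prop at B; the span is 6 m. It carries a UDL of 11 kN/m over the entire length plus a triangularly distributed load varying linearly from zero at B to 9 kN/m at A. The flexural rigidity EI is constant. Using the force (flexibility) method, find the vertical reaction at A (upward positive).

R_A = 62.85 kN

Choose R_B as the redundant. The primary structure is the cantilever fixed at A.
Free-end deflection of the primary structure under the applied loading (downward +):
  UDL 11: wL⁴/(8EI) = 1782/EI
  triangular load, peak 9 at the fixed end: w₀L⁴/(30EI) = 388.8/EI
  δ_0 = 2171/EI
Tip deflection under a unit load at B: L³/(3EI) = 72/EI.
The prop prevents deflection at B: R_B = δ_0/δ_{BB} = 2171/72 = 30.15 kN.
Vertical equilibrium: R_A = ΣP − R_B = 93 − 30.15 = 62.85 kN.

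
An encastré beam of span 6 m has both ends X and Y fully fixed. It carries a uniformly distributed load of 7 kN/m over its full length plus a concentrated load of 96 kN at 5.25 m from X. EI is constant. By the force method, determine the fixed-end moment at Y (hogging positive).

Take the two fixed-end moments M_X, M_Y as redundants; the released structure is the simple span XY.
Simple-span end rotations at X and Y under the given loads:
  at X: UDL 7: wL³/(24EI) = 63/EI
  at Y: UDL 7: wL³/(24EI) = 63/EI
  at X: point load 96 at a = 5.25: Pab(L + b)/(6LEI) = 70.88/EI
  at Y: point load 96 at a = 5.25: Pab(L + a)/(6LEI) = 118.1/EI
  θ_X0 = 133.9/EI,  θ_Y0 = 181.1/EI
Flexibility coefficients: a unit moment at one end gives L/(3EI) there and L/(6EI) at the far end, so f₁₁ = f₂₂ = 2/EI and f₁₂ = f₂₁ = 1/EI.
Compatibility — zero rotation at each built-in end:
  2 M_X + 1 M_Y = 133.9
  1 M_X + 2 M_Y = 181.1
Solving the pair gives M_X = 28.88 kN·m and M_Y = 76.12 kN·m (hogging).

M_Y = 76.12 kN·m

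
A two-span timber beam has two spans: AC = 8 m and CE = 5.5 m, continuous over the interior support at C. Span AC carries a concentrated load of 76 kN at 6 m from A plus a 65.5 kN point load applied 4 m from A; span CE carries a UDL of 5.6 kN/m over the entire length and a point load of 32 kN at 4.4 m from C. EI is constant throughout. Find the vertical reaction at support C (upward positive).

Release continuity at C by inserting a hinge; the redundant is the internal moment M_C. The primary structure is two simply-supported spans AC and CE.
Discontinuity in slope at C on the released structure — sum the simple-span end rotations:
  span AC: point load 76 at a = 6: Pab(L + a)/(6LEI) = 266/EI
  span AC: point load 65.5 at a = 4: Pab(L + a)/(6LEI) = 262/EI
  span CE: UDL 5.6: wL³/(24EI) = 38.82/EI
  span CE: point load 32 at a = 4.4: Pab(L + b)/(6LEI) = 30.98/EI
  relative rotation θ_0 = (528 + 69.8)/EI = 597.8/EI
A unit hogging moment at C produces rotation L₁/(3EI) + L₂/(3EI) = 4.5/EI.
Compatibility: M_C·(L₁+L₂)/(3EI) = θ_0, giving M_C = 132.8 kN·m (hogging).
Span AC, ΣM about A with M_C applied at C: R_C^{AC}·8 = 718 + 132.8, so R_C^{AC} = 106.4 kN and R_A = 141.5 − 106.4 = 35.14 kN.
Span CE, ΣM about E: R_C^{CE}·5.5 = 119.9 + 132.8, so R_C^{CE} = 45.95 kN and R_E = 62.8 − 45.95 = 16.85 kN.
R_C = 106.4 + 45.95 = 152.3 kN.

R_C = 152.3 kN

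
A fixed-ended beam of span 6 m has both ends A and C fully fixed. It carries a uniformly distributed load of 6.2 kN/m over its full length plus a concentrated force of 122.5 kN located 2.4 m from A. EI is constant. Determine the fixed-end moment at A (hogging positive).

M_A = 124.4 kN·m

Release both end moments; the primary structure is a simply-supported span AC with redundants M_A and M_C.
End rotations of the released simple span under the applied load (×1/EI):
  at A: UDL 6.2: wL³/(24EI) = 55.8/EI
  at C: UDL 6.2: wL³/(24EI) = 55.8/EI
  at A: point load 122.5 at a = 2.4: Pab(L + b)/(6LEI) = 282.2/EI
  at C: point load 122.5 at a = 2.4: Pab(L + a)/(6LEI) = 247/EI
  θ_A0 = 338/EI,  θ_C0 = 302.8/EI
Flexibility coefficients: a unit moment at one end gives L/(3EI) there and L/(6EI) at the far end, so f₁₁ = f₂₂ = 2/EI and f₁₂ = f₂₁ = 1/EI.
Compatibility — zero rotation at each built-in end:
  2 M_A + 1 M_C = 338
  1 M_A + 2 M_C = 302.8
Solving the pair gives M_A = 124.4 kN·m and M_C = 89.16 kN·m (hogging).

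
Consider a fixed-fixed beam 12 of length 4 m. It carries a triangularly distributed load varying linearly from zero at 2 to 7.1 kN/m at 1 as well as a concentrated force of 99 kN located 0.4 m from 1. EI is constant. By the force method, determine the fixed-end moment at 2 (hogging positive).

Release both end moments; the primary structure is a simply-supported span 12 with redundants M_1 and M_2.
Simple-span end rotations at 1 and 2 under the given loads:
  at 1: triangular load, peak 7.1: w₀L³/(45EI) = 10.1/EI
  at 2: triangular load, peak 7.1: 7w₀L³/(360EI) = 8.836/EI
  at 1: point load 99 at a = 0.4: Pab(L + b)/(6LEI) = 45.14/EI
  at 2: point load 99 at a = 0.4: Pab(L + a)/(6LEI) = 26.14/EI
  θ_10 = 55.24/EI,  θ_20 = 34.97/EI
Flexibility coefficients: a unit moment at one end gives L/(3EI) there and L/(6EI) at the far end, so f₁₁ = f₂₂ = 1.333/EI and f₁₂ = f₂₁ = 0.6667/EI.
Compatibility — zero rotation at each built-in end:
  1.333 M_1 + 0.6667 M_2 = 55.24
  0.6667 M_1 + 1.333 M_2 = 34.97
Solving the pair gives M_1 = 37.76 kN·m and M_2 = 7.351 kN·m (hogging).

M_2 = 7.351 kN·m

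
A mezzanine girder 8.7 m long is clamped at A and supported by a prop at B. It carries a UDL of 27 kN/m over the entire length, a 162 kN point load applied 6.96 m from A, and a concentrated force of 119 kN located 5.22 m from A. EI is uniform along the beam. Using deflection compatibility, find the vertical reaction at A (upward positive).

R_A = 262.4 kN

Release the roller at B. Primary structure: cantilever fixed at A.
Free-end deflection of the primary structure under the applied loading (downward +):
  UDL 27: wL⁴/(8EI) = 19335/EI
  point load 162 at a = 6.96: Pa²(3L − a)/(6EI) = 25034/EI
  point load 119 at a = 5.22: Pa²(3L − a)/(6EI) = 11284/EI
  δ_0 = 55653/EI
Tip deflection under a unit load at B: L³/(3EI) = 219.5/EI.
Compatibility at B: δ_0 − R_B·δ_{BB} = 0, so R_B = 55653/219.5 = 253.5 kN.
Vertical equilibrium: R_A = ΣP − R_B = 515.9 − 253.5 = 262.4 kN.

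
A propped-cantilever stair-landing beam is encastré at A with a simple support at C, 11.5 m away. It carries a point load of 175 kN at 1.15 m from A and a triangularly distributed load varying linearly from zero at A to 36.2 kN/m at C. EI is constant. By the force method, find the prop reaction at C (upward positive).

Release the roller at C. Primary structure: cantilever fixed at A.
Free-end deflection of the primary structure under the applied loading (downward +):
  point load 175 at a = 1.15: Pa²(3L − a)/(6EI) = 1286/EI
  triangular load, peak 36.2 at the free end: 11w₀L⁴/(120EI) = 58038/EI
  δ_0 = 59324/EI
Flexibility coefficient — unit upward force at C: δ_{CC} = L³/(3EI) = 507/EI.
The prop prevents deflection at C: R_C = δ_0/δ_{CC} = 59324/507 = 117 kN.

R_C = 117 kN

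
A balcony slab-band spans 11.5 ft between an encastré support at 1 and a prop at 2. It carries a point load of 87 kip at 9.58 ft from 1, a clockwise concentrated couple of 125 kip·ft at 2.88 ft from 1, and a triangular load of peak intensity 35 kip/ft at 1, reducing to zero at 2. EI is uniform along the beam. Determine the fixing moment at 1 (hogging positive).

M_1 = 432.6 kip·ft

Remove the prop at 2; the released (primary) structure is a cantilever built in at 1.
Deflection at 2 on the released cantilever, summing each load's contribution:
  point load 87 at a = 9.58: Pa²(3L − a)/(6EI) = 33162/EI
  clockwise couple 125 at a = 2.88: M₀a(2L − a)/(2EI) = 3622/EI
  triangular load, peak 35 at the fixed end: w₀L⁴/(30EI) = 20405/EI
  δ_0 = 57189/EI
Flexibility coefficient — unit upward force at 2: δ_{22} = L³/(3EI) = 507/EI.
The prop prevents deflection at 2: R_2 = δ_0/δ_{22} = 57189/507 = 112.8 kip.
Moment equilibrium about 1: M_1 = Σ(load moments about 1) − R_2·L = 1730 − 112.8×11.5 = 432.6 kip·ft.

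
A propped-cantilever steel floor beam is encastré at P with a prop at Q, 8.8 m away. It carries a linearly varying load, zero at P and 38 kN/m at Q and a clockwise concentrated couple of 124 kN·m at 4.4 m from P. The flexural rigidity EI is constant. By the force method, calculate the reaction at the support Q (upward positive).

Choose R_Q as the redundant. The primary structure is the cantilever fixed at P.
Primary-structure tip deflection at Q by superposition:
  triangular load, peak 38 at the free end: 11w₀L⁴/(120EI) = 20889/EI
  clockwise couple 124 at a = 4.4: M₀a(2L − a)/(2EI) = 3601/EI
  δ_0 = 24490/EI
Flexibility coefficient — unit upward force at Q: δ_{QQ} = L³/(3EI) = 227.2/EI.
Compatibility at Q: δ_0 − R_Q·δ_{QQ} = 0, so R_Q = 24490/227.2 = 107.8 kN.

R_Q = 107.8 kN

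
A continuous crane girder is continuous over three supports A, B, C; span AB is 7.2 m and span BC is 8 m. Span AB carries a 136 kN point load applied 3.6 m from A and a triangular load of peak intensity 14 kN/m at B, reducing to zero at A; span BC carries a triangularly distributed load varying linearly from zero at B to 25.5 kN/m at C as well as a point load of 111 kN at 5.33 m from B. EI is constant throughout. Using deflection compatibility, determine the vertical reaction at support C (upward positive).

Take M_B as the redundant. Released structure: two simple spans AB and BC with a hinge at B.
Discontinuity in slope at B on the released structure — sum the simple-span end rotations:
  span AB: point load 136 at a = 3.6: Pab(L + a)/(6LEI) = 440.6/EI
  span AB: triangular load, peak 14: w₀L³/(45EI) = 116.1/EI
  span BC: triangular load, peak 25.5: 7w₀L³/(360EI) = 253.9/EI
  span BC: point load 111 at a = 5.33: Pab(L + b)/(6LEI) = 351.1/EI
  relative rotation θ_0 = (556.8 + 605)/EI = 1162/EI
A unit hogging moment at B produces rotation L₁/(3EI) + L₂/(3EI) = 5.067/EI.
Compatibility: M_B·(L₁+L₂)/(3EI) = θ_0, giving M_B = 229.3 kN·m (hogging).
Span BC, ΣM about C: R_B^{BC}·8 = 568.4 + 229.3, so R_B^{BC} = 99.71 kN and R_C = 213 − 99.71 = 113.3 kN.

R_C = 113.3 kN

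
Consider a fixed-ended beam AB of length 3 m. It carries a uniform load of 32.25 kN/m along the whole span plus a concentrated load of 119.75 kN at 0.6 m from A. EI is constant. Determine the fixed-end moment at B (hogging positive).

M_B = 35.68 kN·m

Take the two fixed-end moments M_A, M_B as redundants; the released structure is the simple span AB.
Simple-span end rotations at A and B under the given loads:
  at A: UDL 32.25: wL³/(24EI) = 36.28/EI
  at B: UDL 32.25: wL³/(24EI) = 36.28/EI
  at A: point load 119.75 at a = 0.6: Pab(L + b)/(6LEI) = 51.73/EI
  at B: point load 119.75 at a = 0.6: Pab(L + a)/(6LEI) = 34.49/EI
  θ_A0 = 88.01/EI,  θ_B0 = 70.77/EI
Flexibility coefficients: a unit moment at one end gives L/(3EI) there and L/(6EI) at the far end, so f₁₁ = f₂₂ = 1/EI and f₁₂ = f₂₁ = 0.5/EI.
Compatibility — zero rotation at each built-in end:
  1 M_A + 0.5 M_B = 88.01
  0.5 M_A + 1 M_B = 70.77
Solving the pair gives M_A = 70.17 kN·m and M_B = 35.68 kN·m (hogging).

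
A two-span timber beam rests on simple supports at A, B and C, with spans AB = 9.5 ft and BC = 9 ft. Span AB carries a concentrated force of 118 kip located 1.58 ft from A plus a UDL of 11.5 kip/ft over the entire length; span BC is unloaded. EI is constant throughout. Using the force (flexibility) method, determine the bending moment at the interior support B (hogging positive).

M_B = 113.2 kip·ft

Take M_B as the redundant. Released structure: two simple spans AB and BC with a hinge at B.
End slopes at the hinge B, treating each span as simply supported:
  span AB: point load 118 at a = 1.58: Pab(L + a)/(6LEI) = 287/EI
  span AB: UDL 11.5: wL³/(24EI) = 410.8/EI
  relative rotation θ_0 = (697.9 + 0)/EI = 697.9/EI
A unit hogging moment at B produces rotation L₁/(3EI) + L₂/(3EI) = 6.167/EI.
Compatibility: M_B·(L₁+L₂)/(3EI) = θ_0, giving M_B = 113.2 kip·ft (hogging).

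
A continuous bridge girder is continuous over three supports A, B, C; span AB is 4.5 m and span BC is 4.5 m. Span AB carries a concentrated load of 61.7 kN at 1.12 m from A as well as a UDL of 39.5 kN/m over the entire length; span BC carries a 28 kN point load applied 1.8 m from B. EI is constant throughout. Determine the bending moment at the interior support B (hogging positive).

M_B = 78.29 kN·m

Insert a hinge at B; M_B is the redundant, and each span becomes simply supported.
End slopes at the hinge B, treating each span as simply supported:
  span AB: point load 61.7 at a = 1.12: Pab(L + a)/(6LEI) = 48.62/EI
  span AB: UDL 39.5: wL³/(24EI) = 150/EI
  span BC: point load 28 at a = 1.8: Pab(L + b)/(6LEI) = 36.29/EI
  relative rotation θ_0 = (198.6 + 36.29)/EI = 234.9/EI
A unit hogging moment at B produces rotation L₁/(3EI) + L₂/(3EI) = 3/EI.
Compatibility: M_B·(L₁+L₂)/(3EI) = θ_0, giving M_B = 78.29 kN·m (hogging).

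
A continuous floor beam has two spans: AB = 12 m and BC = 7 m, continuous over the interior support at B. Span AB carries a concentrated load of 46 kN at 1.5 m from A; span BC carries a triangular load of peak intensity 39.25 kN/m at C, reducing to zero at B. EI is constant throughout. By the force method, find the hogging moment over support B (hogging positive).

Insert a hinge at B; M_B is the redundant, and each span becomes simply supported.
Discontinuity in slope at B on the released structure — sum the simple-span end rotations:
  span AB: point load 46 at a = 1.5: Pab(L + a)/(6LEI) = 135.8/EI
  span BC: triangular load, peak 39.25: 7w₀L³/(360EI) = 261.8/EI
  relative rotation θ_0 = (135.8 + 261.8)/EI = 397.6/EI
A unit hogging moment at B produces rotation L₁/(3EI) + L₂/(3EI) = 6.333/EI.
Compatibility: M_B·(L₁+L₂)/(3EI) = θ_0, giving M_B = 62.78 kN·m (hogging).

M_B = 62.78 kN·m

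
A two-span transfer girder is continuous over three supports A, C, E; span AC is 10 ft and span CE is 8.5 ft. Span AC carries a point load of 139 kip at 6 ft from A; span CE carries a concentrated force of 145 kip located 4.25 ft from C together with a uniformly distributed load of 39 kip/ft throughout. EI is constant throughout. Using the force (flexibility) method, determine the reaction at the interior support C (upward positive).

R_C = 411.4 kip

Insert a hinge at C; M_C is the redundant, and each span becomes simply supported.
End slopes at the hinge C, treating each span as simply supported:
  span AC: point load 139 at a = 6: Pab(L + a)/(6LEI) = 889.6/EI
  span CE: point load 145 at a = 4.25: Pab(L + b)/(6LEI) = 654.8/EI
  span CE: UDL 39: wL³/(24EI) = 998/EI
  relative rotation θ_0 = (889.6 + 1653)/EI = 2542/EI
A unit hogging moment at C produces rotation L₁/(3EI) + L₂/(3EI) = 6.167/EI.
Compatibility: M_C·(L₁+L₂)/(3EI) = θ_0, giving M_C = 412.3 kip·ft (hogging).
Span AC, ΣM about A with M_C applied at C: R_C^{AC}·10 = 834 + 412.3, so R_C^{AC} = 124.6 kip and R_A = 139 − 124.6 = 14.37 kip.
Span CE, ΣM about E: R_C^{CE}·8.5 = 2025 + 412.3, so R_C^{CE} = 286.8 kip and R_E = 476.5 − 286.8 = 189.7 kip.
R_C = 124.6 + 286.8 = 411.4 kip.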